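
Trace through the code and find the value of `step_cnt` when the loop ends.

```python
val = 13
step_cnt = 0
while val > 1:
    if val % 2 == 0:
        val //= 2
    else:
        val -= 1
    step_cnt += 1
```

Let's trace through this code step by step.

Initialize: val = 13
Initialize: step_cnt = 0
Entering loop: while val > 1:
After iteration 1: val = 12, step_cnt = 1
After iteration 2: val = 6, step_cnt = 2
After iteration 3: val = 3, step_cnt = 3
After iteration 4: val = 2, step_cnt = 4
After iteration 5: val = 1, step_cnt = 5
Loop ends.

Final answer: 5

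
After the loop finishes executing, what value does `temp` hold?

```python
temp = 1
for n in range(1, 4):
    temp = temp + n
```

Let's trace through this code step by step.

Initialize: temp = 1
Entering loop: for n in range(1, 4):
After iteration 1: n = 1, temp = 2
After iteration 2: n = 2, temp = 4
After iteration 3: n = 3, temp = 7
Loop ends.

Final answer: 7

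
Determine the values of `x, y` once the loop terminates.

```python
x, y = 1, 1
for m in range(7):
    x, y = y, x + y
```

Let's trace through this code step by step.

Initialize: x = 1
Initialize: y = 1
Entering loop: for m in range(7):
After iteration 1: m = 0, x = 1, y = 2
After iteration 2: m = 1, x = 2, y = 3
After iteration 3: m = 2, x = 3, y = 5
After iteration 4: m = 3, x = 5, y = 8
After iteration 5: m = 4, x = 8, y = 13
After iteration 6: m = 5, x = 13, y = 21
After iteration 7: m = 6, x = 21, y = 34
Loop ends.

Final answer: 21, 34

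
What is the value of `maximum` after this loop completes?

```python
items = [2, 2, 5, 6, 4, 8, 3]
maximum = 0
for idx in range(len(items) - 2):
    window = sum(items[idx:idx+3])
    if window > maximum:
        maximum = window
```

Let's trace through this code step by step.

Initialize: items = [2, 2, 5, 6, 4, 8, 3]
Initialize: maximum = 0
Entering loop: for idx in range(len(items) - 2):
After iteration 1: idx = 0, maximum = 9, window = 9
After iteration 2: idx = 1, maximum = 13, window = 13
After iteration 3: idx = 2, maximum = 15, window = 15
After iteration 4: idx = 3, maximum = 18, window = 18
After iteration 5: idx = 4, maximum = 18, window = 15
Loop ends.

Final answer: 18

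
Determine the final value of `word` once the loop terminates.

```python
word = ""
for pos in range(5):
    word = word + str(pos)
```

Let's trace through this code step by step.

Initialize: word = ''
Entering loop: for pos in range(5):
After iteration 1: pos = 0, word = '0'
After iteration 2: pos = 1, word = '01'
After iteration 3: pos = 2, word = '012'
After iteration 4: pos = 3, word = '0123'
After iteration 5: pos = 4, word = '01234'
Loop ends.

Final answer: '01234'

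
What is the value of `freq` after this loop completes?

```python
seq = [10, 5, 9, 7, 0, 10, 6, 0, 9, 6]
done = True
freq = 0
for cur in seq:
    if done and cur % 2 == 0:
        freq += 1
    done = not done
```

Let's trace through this code step by step.

Initialize: seq = [10, 5, 9, 7, 0, 10, 6, 0, 9, 6]
Initialize: done = True
Initialize: freq = 0
Entering loop: for cur in seq:
After iteration 1: cur = 10, done = False, freq = 1
After iteration 2: cur = 5, done = True, freq = 1
After iteration 3: cur = 9, done = False, freq = 1
After iteration 4: cur = 7, done = True, freq = 1
After iteration 5: cur = 0, done = False, freq = 2
After iteration 6: cur = 10, done = True, freq = 2
After iteration 7: cur = 6, done = False, freq = 3
After iteration 8: cur = 0, done = True, freq = 3
After iteration 9: cur = 9, done = False, freq = 3
After iteration 10: cur = 6, done = True, freq = 3
Loop ends.

Final answer: 3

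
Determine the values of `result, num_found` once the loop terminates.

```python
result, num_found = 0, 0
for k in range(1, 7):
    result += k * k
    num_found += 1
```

Let's trace through this code step by step.

Initialize: result = 0
Initialize: num_found = 0
Entering loop: for k in range(1, 7):
After iteration 1: k = 1, result = 1, num_found = 1
After iteration 2: k = 2, result = 5, num_found = 2
After iteration 3: k = 3, result = 14, num_found = 3
After iteration 4: k = 4, result = 30, num_found = 4
After iteration 5: k = 5, result = 55, num_found = 5
After iteration 6: k = 6, result = 91, num_found = 6
Loop ends.

Final answer: 91, 6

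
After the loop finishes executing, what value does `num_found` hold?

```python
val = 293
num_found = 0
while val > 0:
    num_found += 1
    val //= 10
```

Let's trace through this code step by step.

Initialize: val = 293
Initialize: num_found = 0
Entering loop: while val > 0:
After iteration 1: val = 29, num_found = 1
After iteration 2: val = 2, num_found = 2
After iteration 3: val = 0, num_found = 3
Loop ends.

Final answer: 3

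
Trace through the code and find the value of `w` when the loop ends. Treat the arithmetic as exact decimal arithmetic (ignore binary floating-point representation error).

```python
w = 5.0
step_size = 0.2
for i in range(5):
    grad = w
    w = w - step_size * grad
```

Let's trace through this code step by step.

Initialize: w = 5.0
Initialize: step_size = 0.2
Entering loop: for i in range(5):
After iteration 1: i = 0, w = 4.0, grad = 5.0
After iteration 2: i = 1, w = 3.2, grad = 4.0
After iteration 3: i = 2, w = 2.56, grad = 3.2
After iteration 4: i = 3, w = 2.048, grad = 2.56
After iteration 5: i = 4, w = 1.6384, grad = 2.048
Loop ends.

Final answer: 1.6384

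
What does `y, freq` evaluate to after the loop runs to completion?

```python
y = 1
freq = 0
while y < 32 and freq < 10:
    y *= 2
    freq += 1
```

Let's trace through this code step by step.

Initialize: y = 1
Initialize: freq = 0
Entering loop: while y < 32 and freq < 10:
After iteration 1: y = 2, freq = 1
After iteration 2: y = 4, freq = 2
After iteration 3: y = 8, freq = 3
After iteration 4: y = 16, freq = 4
After iteration 5: y = 32, freq = 5
Loop ends.

Final answer: 32, 5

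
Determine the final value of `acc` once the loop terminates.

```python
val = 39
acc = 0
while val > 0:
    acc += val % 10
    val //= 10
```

Let's trace through this code step by step.

Initialize: val = 39
Initialize: acc = 0
Entering loop: while val > 0:
After iteration 1: val = 3, acc = 9
After iteration 2: val = 0, acc = 12
Loop ends.

Final answer: 12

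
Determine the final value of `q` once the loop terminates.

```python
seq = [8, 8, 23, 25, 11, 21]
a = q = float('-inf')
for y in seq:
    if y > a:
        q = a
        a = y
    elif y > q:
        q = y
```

Let's trace through this code step by step.

Initialize: seq = [8, 8, 23, 25, 11, 21]
Initialize: a = -inf
Initialize: q = -inf
Entering loop: for y in seq:
After iteration 1: y = 8, a = 8, q = -inf
After iteration 2: y = 8, a = 8, q = 8
After iteration 3: y = 23, a = 23, q = 8
After iteration 4: y = 25, a = 25, q = 23
After iteration 5: y = 11, a = 25, q = 23
After iteration 6: y = 21, a = 25, q = 23
Loop ends.

Final answer: 23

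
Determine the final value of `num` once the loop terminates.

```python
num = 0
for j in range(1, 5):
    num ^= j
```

Let's trace through this code step by step.

Initialize: num = 0
Entering loop: for j in range(1, 5):
After iteration 1: j = 1, num = 1
After iteration 2: j = 2, num = 3
After iteration 3: j = 3, num = 0
After iteration 4: j = 4, num = 4
Loop ends.

Final answer: 4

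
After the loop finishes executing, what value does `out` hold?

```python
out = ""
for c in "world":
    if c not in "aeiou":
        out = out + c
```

Let's trace through this code step by step.

Initialize: out = ''
Entering loop: for c in "world":
After iteration 1: c = 'w', out = 'w'
After iteration 2: c = 'o', out = 'w'
After iteration 3: c = 'r', out = 'wr'
After iteration 4: c = 'l', out = 'wrl'
After iteration 5: c = 'd', out = 'wrld'
Loop ends.

Final answer: 'wrld'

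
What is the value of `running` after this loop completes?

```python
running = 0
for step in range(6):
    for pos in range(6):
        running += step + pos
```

Let's trace through this code step by step.

Initialize: running = 0
Entering loop: for step in range(6):
After iteration 1: step = 0, running = 15
After iteration 2: step = 1, running = 36
After iteration 3: step = 2, running = 63
After iteration 4: step = 3, running = 96
After iteration 5: step = 4, running = 135
After iteration 6: step = 5, running = 180
Loop ends.

Final answer: 180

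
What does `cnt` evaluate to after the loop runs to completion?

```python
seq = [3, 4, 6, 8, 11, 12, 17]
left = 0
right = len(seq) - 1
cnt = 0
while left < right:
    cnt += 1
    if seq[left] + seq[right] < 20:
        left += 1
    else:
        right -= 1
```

Let's trace through this code step by step.

Initialize: seq = [3, 4, 6, 8, 11, 12, 17]
Initialize: left = 0
Initialize: right = 6
Initialize: cnt = 0
Entering loop: while left < right:
After iteration 1: left = 0, right = 5, cnt = 1
After iteration 2: left = 1, right = 5, cnt = 2
After iteration 3: left = 2, right = 5, cnt = 3
After iteration 4: left = 3, right = 5, cnt = 4
After iteration 5: left = 3, right = 4, cnt = 5
After iteration 6: left = 4, right = 4, cnt = 6
Loop ends.

Final answer: 6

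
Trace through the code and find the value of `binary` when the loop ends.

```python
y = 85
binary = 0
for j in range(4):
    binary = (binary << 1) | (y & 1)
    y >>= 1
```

Let's trace through this code step by step.

Initialize: y = 85
Initialize: binary = 0
Entering loop: for j in range(4):
After iteration 1: j = 0, y = 42, binary = 1
After iteration 2: j = 1, y = 21, binary = 2
After iteration 3: j = 2, y = 10, binary = 5
After iteration 4: j = 3, y = 5, binary = 10
Loop ends.

Final answer: 10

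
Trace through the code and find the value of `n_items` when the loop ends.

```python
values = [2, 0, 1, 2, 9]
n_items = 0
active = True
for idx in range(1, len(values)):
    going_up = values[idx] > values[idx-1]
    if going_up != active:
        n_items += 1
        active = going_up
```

Let's trace through this code step by step.

Initialize: values = [2, 0, 1, 2, 9]
Initialize: n_items = 0
Initialize: active = True
Entering loop: for idx in range(1, len(values)):
After iteration 1: idx = 1, n_items = 1, active = False, going_up = False
After iteration 2: idx = 2, n_items = 2, active = True, going_up = True
After iteration 3: idx = 3, n_items = 2, active = True, going_up = True
After iteration 4: idx = 4, n_items = 2, active = True, going_up = True
Loop ends.

Final answer: 2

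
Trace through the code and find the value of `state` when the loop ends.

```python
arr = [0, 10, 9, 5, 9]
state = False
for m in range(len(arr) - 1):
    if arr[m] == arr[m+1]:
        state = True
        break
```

Let's trace through this code step by step.

Initialize: arr = [0, 10, 9, 5, 9]
Initialize: state = False
Entering loop: for m in range(len(arr) - 1):
After iteration 1: m = 0, state = False
After iteration 2: m = 1, state = False
After iteration 3: m = 2, state = False
After iteration 4: m = 3, state = False
Loop ends.

Final answer: False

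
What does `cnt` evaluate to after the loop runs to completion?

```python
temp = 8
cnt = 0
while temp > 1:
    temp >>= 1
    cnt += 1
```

Let's trace through this code step by step.

Initialize: temp = 8
Initialize: cnt = 0
Entering loop: while temp > 1:
After iteration 1: temp = 4, cnt = 1
After iteration 2: temp = 2, cnt = 2
After iteration 3: temp = 1, cnt = 3
Loop ends.

Final answer: 3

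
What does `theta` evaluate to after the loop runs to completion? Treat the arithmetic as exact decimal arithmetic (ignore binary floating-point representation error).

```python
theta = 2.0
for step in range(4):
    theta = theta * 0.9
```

Let's trace through this code step by step.

Initialize: theta = 2.0
Entering loop: for step in range(4):
After iteration 1: step = 0, theta = 1.8
After iteration 2: step = 1, theta = 1.62
After iteration 3: step = 2, theta = 1.458
After iteration 4: step = 3, theta = 1.3122
Loop ends.

Final answer: 1.3122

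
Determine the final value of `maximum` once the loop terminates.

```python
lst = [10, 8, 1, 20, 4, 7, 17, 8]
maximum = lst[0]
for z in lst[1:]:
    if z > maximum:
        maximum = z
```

Let's trace through this code step by step.

Initialize: lst = [10, 8, 1, 20, 4, 7, 17, 8]
Initialize: maximum = 10
Entering loop: for z in lst[1:]:
After iteration 1: z = 8, maximum = 10
After iteration 2: z = 1, maximum = 10
After iteration 3: z = 20, maximum = 20
After iteration 4: z = 4, maximum = 20
After iteration 5: z = 7, maximum = 20
After iteration 6: z = 17, maximum = 20
After iteration 7: z = 8, maximum = 20
Loop ends.

Final answer: 20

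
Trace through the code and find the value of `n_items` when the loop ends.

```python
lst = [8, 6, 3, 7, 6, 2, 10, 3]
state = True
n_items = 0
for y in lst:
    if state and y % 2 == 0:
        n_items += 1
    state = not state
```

Let's trace through this code step by step.

Initialize: lst = [8, 6, 3, 7, 6, 2, 10, 3]
Initialize: state = True
Initialize: n_items = 0
Entering loop: for y in lst:
After iteration 1: y = 8, state = False, n_items = 1
After iteration 2: y = 6, state = True, n_items = 1
After iteration 3: y = 3, state = False, n_items = 1
After iteration 4: y = 7, state = True, n_items = 1
After iteration 5: y = 6, state = False, n_items = 2
After iteration 6: y = 2, state = True, n_items = 2
After iteration 7: y = 10, state = False, n_items = 3
After iteration 8: y = 3, state = True, n_items = 3
Loop ends.

Final answer: 3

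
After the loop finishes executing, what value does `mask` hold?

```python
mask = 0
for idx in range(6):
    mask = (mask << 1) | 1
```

Let's trace through this code step by step.

Initialize: mask = 0
Entering loop: for idx in range(6):
After iteration 1: idx = 0, mask = 1
After iteration 2: idx = 1, mask = 3
After iteration 3: idx = 2, mask = 7
After iteration 4: idx = 3, mask = 15
After iteration 5: idx = 4, mask = 31
After iteration 6: idx = 5, mask = 63
Loop ends.

Final answer: 63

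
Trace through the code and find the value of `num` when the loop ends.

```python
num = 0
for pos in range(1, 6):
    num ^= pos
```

Let's trace through this code step by step.

Initialize: num = 0
Entering loop: for pos in range(1, 6):
After iteration 1: pos = 1, num = 1
After iteration 2: pos = 2, num = 3
After iteration 3: pos = 3, num = 0
After iteration 4: pos = 4, num = 4
After iteration 5: pos = 5, num = 1
Loop ends.

Final answer: 1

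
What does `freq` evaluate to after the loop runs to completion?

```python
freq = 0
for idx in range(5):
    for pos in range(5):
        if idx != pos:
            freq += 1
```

Let's trace through this code step by step.

Initialize: freq = 0
Entering loop: for idx in range(5):
After iteration 1: idx = 0, freq = 4
After iteration 2: idx = 1, freq = 8
After iteration 3: idx = 2, freq = 12
After iteration 4: idx = 3, freq = 16
After iteration 5: idx = 4, freq = 20
Loop ends.

Final answer: 20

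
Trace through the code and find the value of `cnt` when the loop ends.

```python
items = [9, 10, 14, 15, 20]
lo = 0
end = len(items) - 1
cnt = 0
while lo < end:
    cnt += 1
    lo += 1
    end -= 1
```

Let's trace through this code step by step.

Initialize: items = [9, 10, 14, 15, 20]
Initialize: lo = 0
Initialize: end = 4
Initialize: cnt = 0
Entering loop: while lo < end:
After iteration 1: lo = 1, end = 3, cnt = 1
After iteration 2: lo = 2, end = 2, cnt = 2
Loop ends.

Final answer: 2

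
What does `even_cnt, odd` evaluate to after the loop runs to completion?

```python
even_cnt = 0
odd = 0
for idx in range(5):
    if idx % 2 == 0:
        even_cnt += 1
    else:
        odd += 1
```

Let's trace through this code step by step.

Initialize: even_cnt = 0
Initialize: odd = 0
Entering loop: for idx in range(5):
After iteration 1: idx = 0, even_cnt = 1, odd = 0
After iteration 2: idx = 1, even_cnt = 1, odd = 1
After iteration 3: idx = 2, even_cnt = 2, odd = 1
After iteration 4: idx = 3, even_cnt = 2, odd = 2
After iteration 5: idx = 4, even_cnt = 3, odd = 2
Loop ends.

Final answer: 3, 2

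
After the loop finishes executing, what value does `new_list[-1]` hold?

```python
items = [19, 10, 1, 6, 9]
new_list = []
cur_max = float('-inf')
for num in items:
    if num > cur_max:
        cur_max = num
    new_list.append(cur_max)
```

Let's trace through this code step by step.

Initialize: items = [19, 10, 1, 6, 9]
Initialize: new_list = []
Initialize: cur_max = -inf
Entering loop: for num in items:
After iteration 1: num = 19, new_list = [19], cur_max = 19
After iteration 2: num = 10, new_list = [19, 19], cur_max = 19
After iteration 3: num = 1, new_list = [19, 19, 19], cur_max = 19
After iteration 4: num = 6, new_list = [19, 19, 19, 19], cur_max = 19
After iteration 5: num = 9, new_list = [19, 19, 19, 19, 19], cur_max = 19
Loop ends.
new_list[-1] = 19

Final answer: 19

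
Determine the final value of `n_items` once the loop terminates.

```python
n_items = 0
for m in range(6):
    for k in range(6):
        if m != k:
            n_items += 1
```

Let's trace through this code step by step.

Initialize: n_items = 0
Entering loop: for m in range(6):
After iteration 1: m = 0, n_items = 5
After iteration 2: m = 1, n_items = 10
After iteration 3: m = 2, n_items = 15
After iteration 4: m = 3, n_items = 20
After iteration 5: m = 4, n_items = 25
After iteration 6: m = 5, n_items = 30
Loop ends.

Final answer: 30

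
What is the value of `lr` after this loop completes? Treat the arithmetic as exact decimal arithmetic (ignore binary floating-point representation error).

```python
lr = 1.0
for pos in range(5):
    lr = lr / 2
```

Let's trace through this code step by step.

Initialize: lr = 1.0
Entering loop: for pos in range(5):
After iteration 1: pos = 0, lr = 0.5
After iteration 2: pos = 1, lr = 0.25
After iteration 3: pos = 2, lr = 0.125
After iteration 4: pos = 3, lr = 0.0625
After iteration 5: pos = 4, lr = 0.03125
Loop ends.

Final answer: 0.03125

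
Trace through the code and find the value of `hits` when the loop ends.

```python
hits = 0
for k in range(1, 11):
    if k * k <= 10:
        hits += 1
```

Let's trace through this code step by step.

Initialize: hits = 0
Entering loop: for k in range(1, 11):
After iteration 1: k = 1, hits = 1
After iteration 2: k = 2, hits = 2
After iteration 3: k = 3, hits = 3
After iteration 4: k = 4, hits = 3
After iteration 5: k = 5, hits = 3
After iteration 6: k = 6, hits = 3
After iteration 7: k = 7, hits = 3
After iteration 8: k = 8, hits = 3
After iteration 9: k = 9, hits = 3
After iteration 10: k = 10, hits = 3
Loop ends.

Final answer: 3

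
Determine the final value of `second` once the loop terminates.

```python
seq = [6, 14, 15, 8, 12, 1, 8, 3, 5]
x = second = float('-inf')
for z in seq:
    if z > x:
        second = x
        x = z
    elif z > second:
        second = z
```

Let's trace through this code step by step.

Initialize: seq = [6, 14, 15, 8, 12, 1, 8, 3, 5]
Initialize: x = -inf
Initialize: second = -inf
Entering loop: for z in seq:
After iteration 1: z = 6, x = 6, second = -inf
After iteration 2: z = 14, x = 14, second = 6
After iteration 3: z = 15, x = 15, second = 14
After iteration 4: z = 8, x = 15, second = 14
After iteration 5: z = 12, x = 15, second = 14
After iteration 6: z = 1, x = 15, second = 14
After iteration 7: z = 8, x = 15, second = 14
After iteration 8: z = 3, x = 15, second = 14
After iteration 9: z = 5, x = 15, second = 14
Loop ends.

Final answer: 14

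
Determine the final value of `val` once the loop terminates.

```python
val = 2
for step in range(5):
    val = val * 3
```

Let's trace through this code step by step.

Initialize: val = 2
Entering loop: for step in range(5):
After iteration 1: step = 0, val = 6
After iteration 2: step = 1, val = 18
After iteration 3: step = 2, val = 54
After iteration 4: step = 3, val = 162
After iteration 5: step = 4, val = 486
Loop ends.

Final answer: 486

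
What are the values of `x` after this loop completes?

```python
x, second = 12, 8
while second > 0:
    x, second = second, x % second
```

Let's trace through this code step by step.

Initialize: x = 12
Initialize: second = 8
Entering loop: while second > 0:
After iteration 1: x = 8, second = 4
After iteration 2: x = 4, second = 0
Loop ends.

Final answer: 4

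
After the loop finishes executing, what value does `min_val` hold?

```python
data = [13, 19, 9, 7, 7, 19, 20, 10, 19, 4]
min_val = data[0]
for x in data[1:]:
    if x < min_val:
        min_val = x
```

Let's trace through this code step by step.

Initialize: data = [13, 19, 9, 7, 7, 19, 20, 10, 19, 4]
Initialize: min_val = 13
Entering loop: for x in data[1:]:
After iteration 1: x = 19, min_val = 13
After iteration 2: x = 9, min_val = 9
After iteration 3: x = 7, min_val = 7
After iteration 4: x = 7, min_val = 7
After iteration 5: x = 19, min_val = 7
After iteration 6: x = 20, min_val = 7
After iteration 7: x = 10, min_val = 7
After iteration 8: x = 19, min_val = 7
After iteration 9: x = 4, min_val = 4
Loop ends.

Final answer: 4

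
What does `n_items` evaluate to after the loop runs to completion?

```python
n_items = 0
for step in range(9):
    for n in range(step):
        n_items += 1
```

Let's trace through this code step by step.

Initialize: n_items = 0
Entering loop: for step in range(9):
After iteration 1: step = 0, n_items = 0
After iteration 2: step = 1, n_items = 1, n = 0
After iteration 3: step = 2, n_items = 3, n = 1
After iteration 4: step = 3, n_items = 6, n = 2
After iteration 5: step = 4, n_items = 10, n = 3
After iteration 6: step = 5, n_items = 15, n = 4
After iteration 7: step = 6, n_items = 21, n = 5
After iteration 8: step = 7, n_items = 28, n = 6
After iteration 9: step = 8, n_items = 36, n = 7
Loop ends.

Final answer: 36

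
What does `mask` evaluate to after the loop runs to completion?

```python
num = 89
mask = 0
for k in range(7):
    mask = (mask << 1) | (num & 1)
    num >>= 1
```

Let's trace through this code step by step.

Initialize: num = 89
Initialize: mask = 0
Entering loop: for k in range(7):
After iteration 1: k = 0, num = 44, mask = 1
After iteration 2: k = 1, num = 22, mask = 2
After iteration 3: k = 2, num = 11, mask = 4
After iteration 4: k = 3, num = 5, mask = 9
After iteration 5: k = 4, num = 2, mask = 19
After iteration 6: k = 5, num = 1, mask = 38
After iteration 7: k = 6, num = 0, mask = 77
Loop ends.

Final answer: 77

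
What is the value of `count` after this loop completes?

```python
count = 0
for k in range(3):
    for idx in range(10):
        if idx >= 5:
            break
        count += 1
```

Let's trace through this code step by step.

Initialize: count = 0
Entering loop: for k in range(3):
After iteration 1: k = 0, count = 5
After iteration 2: k = 1, count = 10
After iteration 3: k = 2, count = 15
Loop ends.

Final answer: 15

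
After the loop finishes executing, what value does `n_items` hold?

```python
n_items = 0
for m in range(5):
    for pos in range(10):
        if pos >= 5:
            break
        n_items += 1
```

Let's trace through this code step by step.

Initialize: n_items = 0
Entering loop: for m in range(5):
After iteration 1: m = 0, n_items = 5
After iteration 2: m = 1, n_items = 10
After iteration 3: m = 2, n_items = 15
After iteration 4: m = 3, n_items = 20
After iteration 5: m = 4, n_items = 25
Loop ends.

Final answer: 25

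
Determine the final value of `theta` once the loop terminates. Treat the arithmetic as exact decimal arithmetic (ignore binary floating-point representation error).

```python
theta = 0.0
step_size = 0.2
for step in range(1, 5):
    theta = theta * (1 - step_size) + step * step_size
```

Let's trace through this code step by step.

Initialize: theta = 0.0
Initialize: step_size = 0.2
Entering loop: for step in range(1, 5):
After iteration 1: step = 1, theta = 0.2
After iteration 2: step = 2, theta = 0.56
After iteration 3: step = 3, theta = 1.048
After iteration 4: step = 4, theta = 1.6384
Loop ends.

Final answer: 1.6384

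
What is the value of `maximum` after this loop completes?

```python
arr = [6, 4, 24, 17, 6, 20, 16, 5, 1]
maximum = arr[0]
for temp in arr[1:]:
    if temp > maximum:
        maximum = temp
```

Let's trace through this code step by step.

Initialize: arr = [6, 4, 24, 17, 6, 20, 16, 5, 1]
Initialize: maximum = 6
Entering loop: for temp in arr[1:]:
After iteration 1: temp = 4, maximum = 6
After iteration 2: temp = 24, maximum = 24
After iteration 3: temp = 17, maximum = 24
After iteration 4: temp = 6, maximum = 24
After iteration 5: temp = 20, maximum = 24
After iteration 6: temp = 16, maximum = 24
After iteration 7: temp = 5, maximum = 24
After iteration 8: temp = 1, maximum = 24
Loop ends.

Final answer: 24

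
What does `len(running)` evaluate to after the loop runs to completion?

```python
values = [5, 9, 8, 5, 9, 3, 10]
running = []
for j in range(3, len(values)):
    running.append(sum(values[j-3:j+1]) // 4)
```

Let's trace through this code step by step.

Initialize: values = [5, 9, 8, 5, 9, 3, 10]
Initialize: running = []
Entering loop: for j in range(3, len(values)):
After iteration 1: j = 3, running = [6]
After iteration 2: j = 4, running = [6, 7]
After iteration 3: j = 5, running = [6, 7, 6]
After iteration 4: j = 6, running = [6, 7, 6, 6]
Loop ends.
len(running) = 4

Final answer: 4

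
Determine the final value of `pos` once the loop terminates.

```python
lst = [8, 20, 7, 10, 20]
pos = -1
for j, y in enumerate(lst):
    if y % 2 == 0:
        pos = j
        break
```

Let's trace through this code step by step.

Initialize: lst = [8, 20, 7, 10, 20]
Initialize: pos = -1
Entering loop: for j, y in enumerate(lst):
After iteration 1: j = 0, y = 8, pos = 0
Loop ends.

Final answer: 0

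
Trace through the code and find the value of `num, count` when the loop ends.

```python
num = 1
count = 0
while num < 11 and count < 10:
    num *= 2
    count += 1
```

Let's trace through this code step by step.

Initialize: num = 1
Initialize: count = 0
Entering loop: while num < 11 and count < 10:
After iteration 1: num = 2, count = 1
After iteration 2: num = 4, count = 2
After iteration 3: num = 8, count = 3
After iteration 4: num = 16, count = 4
Loop ends.

Final answer: 16, 4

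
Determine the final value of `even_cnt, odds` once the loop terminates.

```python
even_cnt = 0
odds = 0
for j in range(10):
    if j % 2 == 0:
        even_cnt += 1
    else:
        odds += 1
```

Let's trace through this code step by step.

Initialize: even_cnt = 0
Initialize: odds = 0
Entering loop: for j in range(10):
After iteration 1: j = 0, even_cnt = 1, odds = 0
After iteration 2: j = 1, even_cnt = 1, odds = 1
After iteration 3: j = 2, even_cnt = 2, odds = 1
After iteration 4: j = 3, even_cnt = 2, odds = 2
After iteration 5: j = 4, even_cnt = 3, odds = 2
After iteration 6: j = 5, even_cnt = 3, odds = 3
After iteration 7: j = 6, even_cnt = 4, odds = 3
After iteration 8: j = 7, even_cnt = 4, odds = 4
After iteration 9: j = 8, even_cnt = 5, odds = 4
After iteration 10: j = 9, even_cnt = 5, odds = 5
Loop ends.

Final answer: 5, 5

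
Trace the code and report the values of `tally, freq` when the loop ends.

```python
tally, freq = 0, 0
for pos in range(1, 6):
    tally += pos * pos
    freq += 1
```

Let's trace through this code step by step.

Initialize: tally = 0
Initialize: freq = 0
Entering loop: for pos in range(1, 6):
After iteration 1: pos = 1, tally = 1, freq = 1
After iteration 2: pos = 2, tally = 5, freq = 2
After iteration 3: pos = 3, tally = 14, freq = 3
After iteration 4: pos = 4, tally = 30, freq = 4
After iteration 5: pos = 5, tally = 55, freq = 5
Loop ends.

Final answer: 55, 5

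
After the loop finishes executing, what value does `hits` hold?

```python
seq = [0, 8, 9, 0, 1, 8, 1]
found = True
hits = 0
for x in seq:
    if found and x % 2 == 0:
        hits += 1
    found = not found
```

Let's trace through this code step by step.

Initialize: seq = [0, 8, 9, 0, 1, 8, 1]
Initialize: found = True
Initialize: hits = 0
Entering loop: for x in seq:
After iteration 1: x = 0, found = False, hits = 1
After iteration 2: x = 8, found = True, hits = 1
After iteration 3: x = 9, found = False, hits = 1
After iteration 4: x = 0, found = True, hits = 1
After iteration 5: x = 1, found = False, hits = 1
After iteration 6: x = 8, found = True, hits = 1
After iteration 7: x = 1, found = False, hits = 1
Loop ends.

Final answer: 1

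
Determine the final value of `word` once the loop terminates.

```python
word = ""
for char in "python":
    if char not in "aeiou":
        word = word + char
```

Let's trace through this code step by step.

Initialize: word = ''
Entering loop: for char in "python":
After iteration 1: char = 'p', word = 'p'
After iteration 2: char = 'y', word = 'py'
After iteration 3: char = 't', word = 'pyt'
After iteration 4: char = 'h', word = 'pyth'
After iteration 5: char = 'o', word = 'pyth'
After iteration 6: char = 'n', word = 'pythn'
Loop ends.

Final answer: 'pythn'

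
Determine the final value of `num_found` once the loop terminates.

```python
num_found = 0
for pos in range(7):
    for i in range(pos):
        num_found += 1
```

Let's trace through this code step by step.

Initialize: num_found = 0
Entering loop: for pos in range(7):
After iteration 1: pos = 0, num_found = 0
After iteration 2: pos = 1, num_found = 1, i = 0
After iteration 3: pos = 2, num_found = 3, i = 1
After iteration 4: pos = 3, num_found = 6, i = 2
After iteration 5: pos = 4, num_found = 10, i = 3
After iteration 6: pos = 5, num_found = 15, i = 4
After iteration 7: pos = 6, num_found = 21, i = 5
Loop ends.

Final answer: 21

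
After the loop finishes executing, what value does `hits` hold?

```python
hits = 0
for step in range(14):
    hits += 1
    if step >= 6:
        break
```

Let's trace through this code step by step.

Initialize: hits = 0
Entering loop: for step in range(14):
After iteration 1: step = 0, hits = 1
After iteration 2: step = 1, hits = 2
After iteration 3: step = 2, hits = 3
After iteration 4: step = 3, hits = 4
After iteration 5: step = 4, hits = 5
After iteration 6: step = 5, hits = 6
After iteration 7: step = 6, hits = 7
Loop ends.

Final answer: 7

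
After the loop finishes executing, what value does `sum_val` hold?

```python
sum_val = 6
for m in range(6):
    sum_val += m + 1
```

Let's trace through this code step by step.

Initialize: sum_val = 6
Entering loop: for m in range(6):
After iteration 1: m = 0, sum_val = 7
After iteration 2: m = 1, sum_val = 9
After iteration 3: m = 2, sum_val = 12
After iteration 4: m = 3, sum_val = 16
After iteration 5: m = 4, sum_val = 21
After iteration 6: m = 5, sum_val = 27
Loop ends.

Final answer: 27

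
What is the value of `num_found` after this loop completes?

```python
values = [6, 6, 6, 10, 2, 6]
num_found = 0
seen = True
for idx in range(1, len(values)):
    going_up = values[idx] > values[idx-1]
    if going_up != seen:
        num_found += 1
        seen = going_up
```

Let's trace through this code step by step.

Initialize: values = [6, 6, 6, 10, 2, 6]
Initialize: num_found = 0
Initialize: seen = True
Entering loop: for idx in range(1, len(values)):
After iteration 1: idx = 1, num_found = 1, seen = False, going_up = False
After iteration 2: idx = 2, num_found = 1, seen = False, going_up = False
After iteration 3: idx = 3, num_found = 2, seen = True, going_up = True
After iteration 4: idx = 4, num_found = 3, seen = False, going_up = False
After iteration 5: idx = 5, num_found = 4, seen = True, going_up = True
Loop ends.

Final answer: 4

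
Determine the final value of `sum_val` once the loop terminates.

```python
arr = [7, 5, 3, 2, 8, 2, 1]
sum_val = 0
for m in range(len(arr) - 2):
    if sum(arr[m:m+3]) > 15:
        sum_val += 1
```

Let's trace through this code step by step.

Initialize: arr = [7, 5, 3, 2, 8, 2, 1]
Initialize: sum_val = 0
Entering loop: for m in range(len(arr) - 2):
After iteration 1: m = 0, sum_val = 0
After iteration 2: m = 1, sum_val = 0
After iteration 3: m = 2, sum_val = 0
After iteration 4: m = 3, sum_val = 0
After iteration 5: m = 4, sum_val = 0
Loop ends.

Final answer: 0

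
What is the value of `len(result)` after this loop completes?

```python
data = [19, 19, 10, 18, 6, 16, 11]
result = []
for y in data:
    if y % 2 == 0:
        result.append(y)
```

Let's trace through this code step by step.

Initialize: data = [19, 19, 10, 18, 6, 16, 11]
Initialize: result = []
Entering loop: for y in data:
After iteration 1: y = 19, result = []
After iteration 2: y = 19, result = []
After iteration 3: y = 10, result = [10]
After iteration 4: y = 18, result = [10, 18]
After iteration 5: y = 6, result = [10, 18, 6]
After iteration 6: y = 16, result = [10, 18, 6, 16]
After iteration 7: y = 11, result = [10, 18, 6, 16]
Loop ends.
len(result) = 4

Final answer: 4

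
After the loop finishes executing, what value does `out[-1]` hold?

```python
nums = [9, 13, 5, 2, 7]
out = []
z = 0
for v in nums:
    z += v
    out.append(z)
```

Let's trace through this code step by step.

Initialize: nums = [9, 13, 5, 2, 7]
Initialize: out = []
Initialize: z = 0
Entering loop: for v in nums:
After iteration 1: v = 9, out = [9], z = 9
After iteration 2: v = 13, out = [9, 22], z = 22
After iteration 3: v = 5, out = [9, 22, 27], z = 27
After iteration 4: v = 2, out = [9, 22, 27, 29], z = 29
After iteration 5: v = 7, out = [9, 22, 27, 29, 36], z = 36
Loop ends.
out[-1] = 36

Final answer: 36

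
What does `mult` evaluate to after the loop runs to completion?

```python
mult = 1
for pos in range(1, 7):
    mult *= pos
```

Let's trace through this code step by step.

Initialize: mult = 1
Entering loop: for pos in range(1, 7):
After iteration 1: pos = 1, mult = 1
After iteration 2: pos = 2, mult = 2
After iteration 3: pos = 3, mult = 6
After iteration 4: pos = 4, mult = 24
After iteration 5: pos = 5, mult = 120
After iteration 6: pos = 6, mult = 720
Loop ends.

Final answer: 720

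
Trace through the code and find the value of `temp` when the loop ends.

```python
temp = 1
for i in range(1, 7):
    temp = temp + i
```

Let's trace through this code step by step.

Initialize: temp = 1
Entering loop: for i in range(1, 7):
After iteration 1: i = 1, temp = 2
After iteration 2: i = 2, temp = 4
After iteration 3: i = 3, temp = 7
After iteration 4: i = 4, temp = 11
After iteration 5: i = 5, temp = 16
After iteration 6: i = 6, temp = 22
Loop ends.

Final answer: 22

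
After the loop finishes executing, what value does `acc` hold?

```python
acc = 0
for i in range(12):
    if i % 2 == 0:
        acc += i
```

Let's trace through this code step by step.

Initialize: acc = 0
Entering loop: for i in range(12):
After iteration 1: i = 0, acc = 0
After iteration 2: i = 1, acc = 0
After iteration 3: i = 2, acc = 2
After iteration 4: i = 3, acc = 2
After iteration 5: i = 4, acc = 6
After iteration 6: i = 5, acc = 6
After iteration 7: i = 6, acc = 12
After iteration 8: i = 7, acc = 12
After iteration 9: i = 8, acc = 20
After iteration 10: i = 9, acc = 20
After iteration 11: i = 10, acc = 30
After iteration 12: i = 11, acc = 30
Loop ends.

Final answer: 30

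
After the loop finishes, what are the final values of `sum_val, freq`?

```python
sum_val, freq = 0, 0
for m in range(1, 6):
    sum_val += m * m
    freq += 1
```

Let's trace through this code step by step.

Initialize: sum_val = 0
Initialize: freq = 0
Entering loop: for m in range(1, 6):
After iteration 1: m = 1, sum_val = 1, freq = 1
After iteration 2: m = 2, sum_val = 5, freq = 2
After iteration 3: m = 3, sum_val = 14, freq = 3
After iteration 4: m = 4, sum_val = 30, freq = 4
After iteration 5: m = 5, sum_val = 55, freq = 5
Loop ends.

Final answer: 55, 5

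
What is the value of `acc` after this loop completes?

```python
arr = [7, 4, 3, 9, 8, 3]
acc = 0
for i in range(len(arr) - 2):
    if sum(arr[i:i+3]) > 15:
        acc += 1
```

Let's trace through this code step by step.

Initialize: arr = [7, 4, 3, 9, 8, 3]
Initialize: acc = 0
Entering loop: for i in range(len(arr) - 2):
After iteration 1: i = 0, acc = 0
After iteration 2: i = 1, acc = 1
After iteration 3: i = 2, acc = 2
After iteration 4: i = 3, acc = 3
Loop ends.

Final answer: 3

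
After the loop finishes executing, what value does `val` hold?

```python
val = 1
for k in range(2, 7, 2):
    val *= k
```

Let's trace through this code step by step.

Initialize: val = 1
Entering loop: for k in range(2, 7, 2):
After iteration 1: k = 2, val = 2
After iteration 2: k = 4, val = 8
After iteration 3: k = 6, val = 48
Loop ends.

Final answer: 48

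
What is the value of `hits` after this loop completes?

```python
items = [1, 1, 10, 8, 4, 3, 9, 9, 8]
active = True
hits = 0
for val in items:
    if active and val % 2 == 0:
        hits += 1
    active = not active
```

Let's trace through this code step by step.

Initialize: items = [1, 1, 10, 8, 4, 3, 9, 9, 8]
Initialize: active = True
Initialize: hits = 0
Entering loop: for val in items:
After iteration 1: val = 1, active = False, hits = 0
After iteration 2: val = 1, active = True, hits = 0
After iteration 3: val = 10, active = False, hits = 1
After iteration 4: val = 8, active = True, hits = 1
After iteration 5: val = 4, active = False, hits = 2
After iteration 6: val = 3, active = True, hits = 2
After iteration 7: val = 9, active = False, hits = 2
After iteration 8: val = 9, active = True, hits = 2
After iteration 9: val = 8, active = False, hits = 3
Loop ends.

Final answer: 3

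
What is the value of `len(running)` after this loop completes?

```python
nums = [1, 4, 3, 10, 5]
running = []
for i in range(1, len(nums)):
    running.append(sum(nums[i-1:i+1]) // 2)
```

Let's trace through this code step by step.

Initialize: nums = [1, 4, 3, 10, 5]
Initialize: running = []
Entering loop: for i in range(1, len(nums)):
After iteration 1: i = 1, running = [2]
After iteration 2: i = 2, running = [2, 3]
After iteration 3: i = 3, running = [2, 3, 6]
After iteration 4: i = 4, running = [2, 3, 6, 7]
Loop ends.
len(running) = 4

Final answer: 4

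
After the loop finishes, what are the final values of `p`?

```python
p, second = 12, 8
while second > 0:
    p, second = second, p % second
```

Let's trace through this code step by step.

Initialize: p = 12
Initialize: second = 8
Entering loop: while second > 0:
After iteration 1: p = 8, second = 4
After iteration 2: p = 4, second = 0
Loop ends.

Final answer: 4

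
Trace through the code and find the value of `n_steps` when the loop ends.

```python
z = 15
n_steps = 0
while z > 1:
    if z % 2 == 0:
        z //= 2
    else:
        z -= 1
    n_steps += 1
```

Let's trace through this code step by step.

Initialize: z = 15
Initialize: n_steps = 0
Entering loop: while z > 1:
After iteration 1: z = 14, n_steps = 1
After iteration 2: z = 7, n_steps = 2
After iteration 3: z = 6, n_steps = 3
After iteration 4: z = 3, n_steps = 4
After iteration 5: z = 2, n_steps = 5
After iteration 6: z = 1, n_steps = 6
Loop ends.

Final answer: 6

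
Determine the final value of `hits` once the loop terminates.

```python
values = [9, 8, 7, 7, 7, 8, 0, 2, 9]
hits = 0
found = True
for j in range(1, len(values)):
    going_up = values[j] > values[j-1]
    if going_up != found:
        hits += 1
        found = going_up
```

Let's trace through this code step by step.

Initialize: values = [9, 8, 7, 7, 7, 8, 0, 2, 9]
Initialize: hits = 0
Initialize: found = True
Entering loop: for j in range(1, len(values)):
After iteration 1: j = 1, hits = 1, found = False, going_up = False
After iteration 2: j = 2, hits = 1, found = False, going_up = False
After iteration 3: j = 3, hits = 1, found = False, going_up = False
After iteration 4: j = 4, hits = 1, found = False, going_up = False
After iteration 5: j = 5, hits = 2, found = True, going_up = True
After iteration 6: j = 6, hits = 3, found = False, going_up = False
After iteration 7: j = 7, hits = 4, found = True, going_up = True
After iteration 8: j = 8, hits = 4, found = True, going_up = True
Loop ends.

Final answer: 4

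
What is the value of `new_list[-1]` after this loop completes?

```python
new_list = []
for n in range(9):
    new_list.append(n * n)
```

Let's trace through this code step by step.

Initialize: new_list = []
Entering loop: for n in range(9):
After iteration 1: n = 0, new_list = [0]
After iteration 2: n = 1, new_list = [0, 1]
After iteration 3: n = 2, new_list = [0, 1, 4]
After iteration 4: n = 3, new_list = [0, 1, 4, 9]
After iteration 5: n = 4, new_list = [0, 1, 4, 9, 16]
After iteration 6: n = 5, new_list = [0, 1, 4, 9, 16, 25]
After iteration 7: n = 6, new_list = [0, 1, 4, 9, 16, 25, 36]
After iteration 8: n = 7, new_list = [0, 1, 4, 9, 16, 25, 36, 49]
After iteration 9: n = 8, new_list = [0, 1, 4, 9, 16, 25, 36, 49, 64]
Loop ends.
new_list[-1] = 64

Final answer: 64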